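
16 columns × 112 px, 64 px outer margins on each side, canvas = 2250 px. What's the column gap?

22 px

Take off 128 px of margins, leaving 2122 px.
Columns use 1792 px, leaving 330 px across 15 column gaps = 22 px each.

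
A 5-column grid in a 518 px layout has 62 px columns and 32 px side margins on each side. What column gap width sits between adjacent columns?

36 px

Subtract both margins: 518 − 2·32 = 454 px.
5·62 + 4g = 454 → 4g = 144 → g = 36 px.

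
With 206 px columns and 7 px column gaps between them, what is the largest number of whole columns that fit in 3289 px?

15 columns

15 columns: 15·206 + 14·7 = 3188 px ≤ 3289.
16 columns: 3401 px > 3289. So 15.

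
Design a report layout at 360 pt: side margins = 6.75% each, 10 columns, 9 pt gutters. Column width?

23.04 pt

Margins: 6.75% × 360 = 24.3 pt each, so content = 360 − 48.6 = 311.4 pt.
10 columns + 9 gutters: 10c + 9·9 = 311.4.
10c = 311.4 − 81 = 230.4, so c = 23.04 pt.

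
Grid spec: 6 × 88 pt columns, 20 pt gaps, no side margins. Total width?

628 pt

Total width: 6·88 + 5·20 = 628 pt.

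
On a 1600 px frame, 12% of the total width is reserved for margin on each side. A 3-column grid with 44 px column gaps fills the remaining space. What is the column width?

1600 × (1 − 2·12%) = 1600 × 76% = 1216 px for the columns.
Subtracting 2 column gaps of 44 leaves 1128 for 3 columns, so c = 376 px.

376 px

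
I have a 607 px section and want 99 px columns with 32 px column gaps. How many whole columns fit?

Each extra column adds 99 + 32 = 131 px.
(607 + 32) / 131 = 4.88, so 4 columns fit.

4 columns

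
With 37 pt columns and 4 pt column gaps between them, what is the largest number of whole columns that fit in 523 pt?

12 columns

k columns need k·37 + (k−1)·4 = k·41 − 4.
k·41 − 4 ≤ 523 → k ≤ 527 / 41 ≈ 12.85, so k = 12.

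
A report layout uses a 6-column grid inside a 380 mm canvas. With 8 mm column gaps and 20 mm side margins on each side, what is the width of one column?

Content width = 380 − 2·20 = 340 mm.
Subtracting 5 column gaps of 8 leaves 300 for 6 columns, so c = 50 mm.

50 mm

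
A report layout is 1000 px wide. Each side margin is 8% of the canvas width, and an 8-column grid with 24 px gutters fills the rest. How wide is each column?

84 px

Each margin = 8% of 1000 = 80 px; content = 1000 − 2·80 = 840 px.
8 columns + 7 gutters: 8c + 7·24 = 840.
8c = 840 − 168 = 672, so c = 84 px.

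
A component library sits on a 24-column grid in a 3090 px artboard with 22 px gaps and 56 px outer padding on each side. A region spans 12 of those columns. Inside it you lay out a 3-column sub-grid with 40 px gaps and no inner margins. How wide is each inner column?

Subtract both margins: 3090 − 2·56 = 2978 px.
24c + 23·22 = 2978 → 24c = 2472 → c = 103 px.
Span of 12: 12·103 + 11·22 = 1236 + 242 = 1478 px.
3 columns + 2 gaps: 3d + 2·40 = 1478.
3d = 1478 − 80 = 1398, so d = 466 px.

466 px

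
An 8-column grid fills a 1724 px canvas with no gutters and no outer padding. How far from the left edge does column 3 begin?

With no gutters, each column is 1724/8 = 215.5 px.
Before column 3: 2 columns + 2 gutters.
Offset = 2·(215.5 + 0) = 2·215.5 = 431 px.

431 px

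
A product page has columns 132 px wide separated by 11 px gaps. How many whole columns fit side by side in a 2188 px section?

15 columns

15 columns: 15·132 + 14·11 = 2134 px ≤ 2188.
16 columns: 2277 px > 2188. So 15.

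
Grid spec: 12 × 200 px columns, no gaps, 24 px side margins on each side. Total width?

Canvas = 2·24 + 12·200 = 48 + 2400 = 2448 px.

2448 px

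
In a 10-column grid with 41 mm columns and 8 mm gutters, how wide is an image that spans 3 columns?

139 mm

3-column span = 3·41 + 2·8 = 139 mm.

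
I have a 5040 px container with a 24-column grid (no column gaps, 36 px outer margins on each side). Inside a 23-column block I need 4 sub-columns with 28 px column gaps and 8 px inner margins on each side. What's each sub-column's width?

1165.25 px

Subtract both margins: 5040 − 2·36 = 4968 px.
With no column gaps, each column is 4968/24 = 207 px.
With no column gaps, 23 columns span 23·207 = 4761 px.
Inner content = 4761 − 2·8 = 4745 px.
4d + 3·28 = 4745 → 4d = 4661 → d = 1165.25 px.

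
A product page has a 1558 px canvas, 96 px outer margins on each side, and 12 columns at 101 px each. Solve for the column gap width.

14 px

Content width = 1558 − 2·96 = 1366 px.
12·101 + 11g = 1366 → 11g = 154 → g = 14 px.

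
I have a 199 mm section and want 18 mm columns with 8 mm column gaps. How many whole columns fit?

Each extra column adds 18 + 8 = 26 mm.
(199 + 8) / 26 = 7.96, so 7 columns fit.

7 columns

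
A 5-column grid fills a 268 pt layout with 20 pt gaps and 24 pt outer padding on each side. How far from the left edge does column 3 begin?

Take off 48 pt of margins, leaving 220 pt.
220 − 4·20 = 140; ÷5 gives c = 28 pt.
Before column 3: the margin + 2 columns + 2 gaps.
Offset = 24 + 2·(28 + 20) = 24 + 96 = 120 pt.

120 pt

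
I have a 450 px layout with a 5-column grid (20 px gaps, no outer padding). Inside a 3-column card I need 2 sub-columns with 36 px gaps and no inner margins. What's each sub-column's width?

5c + 4·20 = 450 → 5c = 370 → c = 74 px.
3-column span = 3·74 + 2·20 = 262 px.
Subtracting 1 gap of 36 leaves 226 for 2 columns, so d = 113 px.

113 px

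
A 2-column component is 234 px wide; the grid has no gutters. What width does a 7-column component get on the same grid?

819 px

234 / 2 = 117 px per column.
7-column span = 7·117 = 819 px.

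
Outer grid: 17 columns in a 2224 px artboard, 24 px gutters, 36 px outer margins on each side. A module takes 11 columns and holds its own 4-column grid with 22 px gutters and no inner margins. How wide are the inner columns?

329.5 px

Take off 72 px of margins, leaving 2152 px.
17 columns + 16 gutters: 17c + 16·24 = 2152.
17c = 2152 − 384 = 1768, so c = 104 px.
Span of 11: 11·104 + 10·24 = 1144 + 240 = 1384 px.
4d + 3·22 = 1384 → 4d = 1318 → d = 329.5 px.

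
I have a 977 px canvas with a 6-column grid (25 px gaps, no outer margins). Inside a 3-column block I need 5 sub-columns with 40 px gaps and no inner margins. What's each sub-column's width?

63.2 px

Subtracting 5 gaps of 25 leaves 852 for 6 columns, so c = 142 px.
3-column span = 3·142 + 2·25 = 476 px.
5d + 4·40 = 476 → 5d = 316 → d = 63.2 px.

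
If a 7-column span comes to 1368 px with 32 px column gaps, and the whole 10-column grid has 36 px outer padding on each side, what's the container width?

7 columns + 6 column gaps: 7c + 6·32 = 1368.
7c = 1368 − 192 = 1176, so c = 168 px.
Container = 2·36 + 10·168 + 9·32 = 72 + 1680 + 288 = 2040 px.

2040 px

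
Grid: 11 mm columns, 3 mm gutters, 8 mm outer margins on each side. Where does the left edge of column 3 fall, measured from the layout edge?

Before column 3: the margin + 2 columns + 2 gutters.
Offset = 8 + 2·(11 + 3) = 8 + 28 = 36 mm.

36 mm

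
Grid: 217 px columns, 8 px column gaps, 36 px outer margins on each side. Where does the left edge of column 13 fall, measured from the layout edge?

2736 px

Before column 13: the margin + 12 columns + 12 column gaps.
Offset = 36 + 12·(217 + 8) = 36 + 2700 = 2736 px.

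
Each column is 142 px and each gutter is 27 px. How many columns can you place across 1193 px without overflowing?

7 columns

7 columns: 7·142 + 6·27 = 1156 px ≤ 1193.
8 columns: 1325 px > 1193. So 7.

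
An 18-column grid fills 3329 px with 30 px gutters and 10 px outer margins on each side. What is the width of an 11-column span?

Inside the margins: 3329 − 20 = 3309 px.
Subtracting 17 gutters of 30 leaves 2799 for 18 columns, so c = 155.5 px.
11 columns plus 10 gutters: 1710.5 + 300 = 2010.5 px.

2010.5 px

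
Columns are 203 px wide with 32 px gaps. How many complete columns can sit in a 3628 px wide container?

Each extra column adds 203 + 32 = 235 px.
(3628 + 32) / 235 = 15.57, so 15 columns fit.

15 columns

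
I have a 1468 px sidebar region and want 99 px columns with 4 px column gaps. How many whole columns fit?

14 columns

Each extra column adds 99 + 4 = 103 px.
(1468 + 4) / 103 = 14.29, so 14 columns fit.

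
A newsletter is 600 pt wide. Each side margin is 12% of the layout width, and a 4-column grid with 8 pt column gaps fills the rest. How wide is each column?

108 pt

Each margin = 12% of 600 = 72 pt; content = 600 − 2·72 = 456 pt.
4 columns + 3 column gaps: 4c + 3·8 = 456.
4c = 456 − 24 = 432, so c = 108 pt.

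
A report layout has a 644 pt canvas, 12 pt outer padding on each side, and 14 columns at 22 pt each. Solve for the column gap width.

Take off 24 pt of margins, leaving 620 pt.
14·22 + 13g = 620 → 13g = 312 → g = 24 pt.

24 pt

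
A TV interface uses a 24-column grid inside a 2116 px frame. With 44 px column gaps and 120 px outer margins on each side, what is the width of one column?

36 px

Take off 240 px of margins, leaving 1876 px.
1876 − 23·44 = 864; ÷24 gives c = 36 px.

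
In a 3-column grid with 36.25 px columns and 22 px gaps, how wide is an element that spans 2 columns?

94.5 px

Span of 2: 2·36.25 + 1·22 = 72.5 + 22 = 94.5 px.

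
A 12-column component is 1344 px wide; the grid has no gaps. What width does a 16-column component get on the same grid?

12c = 1344 → c = 112 px.
With no gaps, 16 columns span 16·112 = 1792 px.

1792 px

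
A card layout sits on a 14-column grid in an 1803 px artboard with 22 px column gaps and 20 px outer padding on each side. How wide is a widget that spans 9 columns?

1125.5 px

Subtract both margins: 1803 − 2·20 = 1763 px.
14 columns + 13 column gaps: 14c + 13·22 = 1763.
14c = 1763 − 286 = 1477, so c = 105.5 px.
Span of 9: 9·105.5 + 8·22 = 949.5 + 176 = 1125.5 px.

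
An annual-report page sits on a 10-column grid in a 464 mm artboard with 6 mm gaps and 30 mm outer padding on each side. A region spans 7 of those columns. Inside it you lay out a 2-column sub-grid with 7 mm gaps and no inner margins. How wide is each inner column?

Outer content = 464 − 2·30 = 404 mm.
10c + 9·6 = 404 → 10c = 350 → c = 35 mm.
7-column span = 7·35 + 6·6 = 281 mm.
2 columns + 1 gap: 2d + 1·7 = 281.
2d = 281 − 7 = 274, so d = 137 mm.

137 mm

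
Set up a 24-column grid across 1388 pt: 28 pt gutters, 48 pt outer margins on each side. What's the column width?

27 pt

Inside the margins: 1388 − 96 = 1292 pt.
Subtracting 23 gutters of 28 leaves 648 for 24 columns, so c = 27 pt.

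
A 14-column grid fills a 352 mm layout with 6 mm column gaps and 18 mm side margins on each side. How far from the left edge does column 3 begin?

Subtract both margins: 352 − 2·18 = 316 mm.
316 − 13·6 = 238; ÷14 gives c = 17 mm.
Before column 3: the margin + 2 columns + 2 column gaps.
Offset = 18 + 2·(17 + 6) = 18 + 46 = 64 mm.

64 mm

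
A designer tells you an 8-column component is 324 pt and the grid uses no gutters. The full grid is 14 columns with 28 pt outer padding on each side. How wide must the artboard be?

623 pt

324 / 8 = 40.5 pt per column.
Summing: 56 + 567 = 623 pt.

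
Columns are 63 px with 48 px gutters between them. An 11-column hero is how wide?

11 columns plus 10 gutters: 693 + 480 = 1173 px.

1173 px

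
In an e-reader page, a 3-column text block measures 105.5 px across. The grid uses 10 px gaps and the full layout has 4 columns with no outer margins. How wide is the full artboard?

144 px

3c + 2·10 = 105.5 → 3c = 85.5 → c = 28.5 px.
Total width: 4·28.5 + 3·10 = 144 px.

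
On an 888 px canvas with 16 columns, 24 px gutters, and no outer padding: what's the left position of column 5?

16c + 15·24 = 888 → 16c = 528 → c = 33 px.
No margin, so column 5 starts at 4·(column + gutter) = 4·57 = 228 px.

228 px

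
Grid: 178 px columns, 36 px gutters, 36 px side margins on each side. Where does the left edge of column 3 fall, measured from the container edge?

Column 3 starts at margin + 2·(column + gutter) = 36 + 2·214 = 464 px.

464 px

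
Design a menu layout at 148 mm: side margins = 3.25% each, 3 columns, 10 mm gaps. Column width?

39.46 mm

Margins: 3.25% × 148 = 4.81 mm each, so content = 148 − 9.62 = 138.38 mm.
138.38 − 2·10 = 118.38; ÷3 gives c = 39.46 mm.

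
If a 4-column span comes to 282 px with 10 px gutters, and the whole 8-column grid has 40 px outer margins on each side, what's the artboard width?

4c + 3·10 = 282 → 4c = 252 → c = 63 px.
Total width: 2·40 + 8·63 + 7·10 = 654 px.

654 px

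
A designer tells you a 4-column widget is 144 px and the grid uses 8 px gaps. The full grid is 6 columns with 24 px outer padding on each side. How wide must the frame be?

144 − 3·8 = 120; ÷4 gives c = 30 px.
Adding margins, columns and gutters: 48 + 180 + 40 = 268 px.

268 px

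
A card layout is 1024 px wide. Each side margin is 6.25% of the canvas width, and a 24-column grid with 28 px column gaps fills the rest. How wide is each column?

10.5 px

Margins: 6.25% × 1024 = 64 px each, so content = 1024 − 128 = 896 px.
Subtracting 23 column gaps of 28 leaves 252 for 24 columns, so c = 10.5 px.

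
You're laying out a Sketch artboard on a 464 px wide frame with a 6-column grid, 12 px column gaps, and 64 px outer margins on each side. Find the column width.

46 px

Inside the margins: 464 − 128 = 336 px.
6c + 5·12 = 336 → 6c = 276 → c = 46 px.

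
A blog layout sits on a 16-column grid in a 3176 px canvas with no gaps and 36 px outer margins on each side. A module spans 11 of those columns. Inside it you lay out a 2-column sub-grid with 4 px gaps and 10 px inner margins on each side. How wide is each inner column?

Take off 72 px of margins, leaving 3104 px.
3104 / 16 = 194 px per column.
With no gaps, 11 columns span 11·194 = 2134 px.
Inner content = 2134 − 2·10 = 2114 px.
2d + 1·4 = 2114 → 2d = 2110 → d = 1055 px.

1055 px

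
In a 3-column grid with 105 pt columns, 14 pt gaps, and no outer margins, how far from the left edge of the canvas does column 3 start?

Each column+gutter stride is 119 pt; with no margin, 2 of them is 238 pt.

238 pt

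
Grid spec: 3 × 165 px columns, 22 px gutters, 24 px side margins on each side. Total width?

Total width: 2·24 + 3·165 + 2·22 = 587 px.

587 px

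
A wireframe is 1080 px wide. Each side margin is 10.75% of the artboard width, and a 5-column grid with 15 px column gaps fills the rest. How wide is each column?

Each margin = 10.75% of 1080 = 116.1 px; content = 1080 − 2·116.1 = 847.8 px.
Subtracting 4 column gaps of 15 leaves 787.8 for 5 columns, so c = 157.56 px.

157.56 px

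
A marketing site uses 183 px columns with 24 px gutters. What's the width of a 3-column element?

3 columns plus 2 gutters: 549 + 48 = 597 px.

597 px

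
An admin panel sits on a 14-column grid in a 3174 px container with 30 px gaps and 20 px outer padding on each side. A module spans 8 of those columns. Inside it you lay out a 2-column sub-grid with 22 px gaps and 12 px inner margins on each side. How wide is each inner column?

866 px

Subtract both margins: 3174 − 2·20 = 3134 px.
14 columns + 13 gaps: 14c + 13·30 = 3134.
14c = 3134 − 390 = 2744, so c = 196 px.
Span of 8: 8·196 + 7·30 = 1568 + 210 = 1778 px.
Inner content = 1778 − 2·12 = 1754 px.
1754 − 1·22 = 1732; ÷2 gives d = 866 px.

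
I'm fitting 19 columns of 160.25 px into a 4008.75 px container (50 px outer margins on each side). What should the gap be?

Inside the margins: 4008.75 − 100 = 3908.75 px.
19·160.25 + 18g = 3908.75 → 18g = 864 → g = 48 px.

48 px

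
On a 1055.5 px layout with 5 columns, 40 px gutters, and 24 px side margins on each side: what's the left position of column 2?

233.5 px

Subtract both margins: 1055.5 − 2·24 = 1007.5 px.
Subtracting 4 gutters of 40 leaves 847.5 for 5 columns, so c = 169.5 px.
Each column+gutter stride is 209.5 px; 1 of them past the 24 px margin is 24 + 209.5 = 233.5 px.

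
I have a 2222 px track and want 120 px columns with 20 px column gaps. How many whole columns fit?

16 columns: 16·120 + 15·20 = 2220 px ≤ 2222.
17 columns: 2360 px > 2222. So 16.

16 columns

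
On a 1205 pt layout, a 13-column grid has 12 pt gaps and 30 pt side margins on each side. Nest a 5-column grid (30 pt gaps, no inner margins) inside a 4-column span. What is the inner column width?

Outer content = 1205 − 2·30 = 1145 pt.
13c + 12·12 = 1145 → 13c = 1001 → c = 77 pt.
4 columns plus 3 gaps: 308 + 36 = 344 pt.
344 − 4·30 = 224; ÷5 gives d = 44.8 pt.

44.8 pt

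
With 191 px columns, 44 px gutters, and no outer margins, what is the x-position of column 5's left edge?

Each column+gutter stride is 235 px; with no margin, 4 of them is 940 px.

940 px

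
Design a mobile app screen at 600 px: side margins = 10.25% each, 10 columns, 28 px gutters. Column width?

Each margin = 10.25% of 600 = 61.5 px; content = 600 − 2·61.5 = 477 px.
10 columns + 9 gutters: 10c + 9·28 = 477.
10c = 477 − 252 = 225, so c = 22.5 px.

22.5 px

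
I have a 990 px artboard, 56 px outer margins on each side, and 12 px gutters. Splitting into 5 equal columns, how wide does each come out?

Inside the margins: 990 − 112 = 878 px.
Subtracting 4 gutters of 12 leaves 830 for 5 columns, so c = 166 px.

166 px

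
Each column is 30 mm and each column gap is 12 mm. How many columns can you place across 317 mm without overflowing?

7 columns

7 columns: 7·30 + 6·12 = 282 mm ≤ 317.
8 columns: 324 mm > 317. So 7.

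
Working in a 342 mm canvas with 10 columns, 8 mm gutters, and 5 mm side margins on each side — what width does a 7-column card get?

230 mm

Subtract both margins: 342 − 2·5 = 332 mm.
332 − 9·8 = 260; ÷10 gives c = 26 mm.
Span of 7: 7·26 + 6·8 = 182 + 48 = 230 mm.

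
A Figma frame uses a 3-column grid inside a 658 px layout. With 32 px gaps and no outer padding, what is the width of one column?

198 px

Subtracting 2 gaps of 32 leaves 594 for 3 columns, so c = 198 px.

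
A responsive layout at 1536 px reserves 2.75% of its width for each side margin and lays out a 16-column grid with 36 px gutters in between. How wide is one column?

56.97 px

Margins: 2.75% × 1536 = 42.24 px each, so content = 1536 − 84.48 = 1451.52 px.
16 columns + 15 gutters: 16c + 15·36 = 1451.52.
16c = 1451.52 − 540 = 911.52, so c = 56.97 px.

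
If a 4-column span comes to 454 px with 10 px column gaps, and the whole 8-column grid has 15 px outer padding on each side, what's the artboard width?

Subtracting 3 column gaps of 10 leaves 424 for 4 columns, so c = 106 px.
Total width: 2·15 + 8·106 + 7·10 = 948 px.

948 px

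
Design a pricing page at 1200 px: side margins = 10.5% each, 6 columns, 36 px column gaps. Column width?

128 px

Each margin = 10.5% of 1200 = 126 px; content = 1200 − 2·126 = 948 px.
948 − 5·36 = 768; ÷6 gives c = 128 px.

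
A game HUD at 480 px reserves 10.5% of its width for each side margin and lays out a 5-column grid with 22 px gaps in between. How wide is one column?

480 × (1 − 2·10.5%) = 480 × 79% = 379.2 px for the columns.
379.2 − 4·22 = 291.2; ÷5 gives c = 58.24 px.

58.24 px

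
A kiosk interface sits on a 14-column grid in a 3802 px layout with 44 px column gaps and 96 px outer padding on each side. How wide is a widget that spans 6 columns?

Inside the margins: 3802 − 192 = 3610 px.
14c + 13·44 = 3610 → 14c = 3038 → c = 217 px.
6-column span = 6·217 + 5·44 = 1522 px.

1522 px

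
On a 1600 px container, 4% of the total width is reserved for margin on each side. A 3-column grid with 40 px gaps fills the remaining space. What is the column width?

464 px

1600 × (1 − 2·4%) = 1600 × 92% = 1472 px for the columns.
1472 − 2·40 = 1392; ÷3 gives c = 464 px.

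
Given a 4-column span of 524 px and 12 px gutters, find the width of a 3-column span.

4 columns + 3 gutters: 4c + 3·12 = 524.
4c = 524 − 36 = 488, so c = 122 px.
Span of 3: 3·122 + 2·12 = 366 + 24 = 390 px.

390 px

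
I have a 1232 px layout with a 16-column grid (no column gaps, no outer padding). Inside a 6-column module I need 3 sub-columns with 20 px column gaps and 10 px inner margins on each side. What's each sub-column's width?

16c = 1232 → c = 77 px.
With no column gaps, 6 columns span 6·77 = 462 px.
Inner content = 462 − 2·10 = 442 px.
Subtracting 2 column gaps of 20 leaves 402 for 3 columns, so d = 134 px.

134 px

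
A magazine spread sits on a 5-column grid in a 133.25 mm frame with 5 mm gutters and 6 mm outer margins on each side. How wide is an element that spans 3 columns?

70.75 mm

Take off 12 mm of margins, leaving 121.25 mm.
5c + 4·5 = 121.25 → 5c = 101.25 → c = 20.25 mm.
3 columns plus 2 gutters: 60.75 + 10 = 70.75 mm.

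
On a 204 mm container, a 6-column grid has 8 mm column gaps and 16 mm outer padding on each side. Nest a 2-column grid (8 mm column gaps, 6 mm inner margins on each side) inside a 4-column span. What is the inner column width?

46 mm

Inside the margins: 204 − 32 = 172 mm.
6c + 5·8 = 172 → 6c = 132 → c = 22 mm.
4-column span = 4·22 + 3·8 = 112 mm.
Inner content = 112 − 2·6 = 100 mm.
2 columns + 1 column gap: 2d + 1·8 = 100.
2d = 100 − 8 = 92, so d = 46 mm.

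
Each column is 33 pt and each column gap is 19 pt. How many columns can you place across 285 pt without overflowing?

5 columns

5 columns: 5·33 + 4·19 = 241 pt ≤ 285.
6 columns: 293 pt > 285. So 5.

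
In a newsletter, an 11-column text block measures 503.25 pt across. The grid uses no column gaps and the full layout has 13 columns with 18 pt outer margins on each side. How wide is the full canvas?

630.75 pt

With no column gaps, each column is 503.25/11 = 45.75 pt.
Total width: 2·18 + 13·45.75 = 630.75 pt.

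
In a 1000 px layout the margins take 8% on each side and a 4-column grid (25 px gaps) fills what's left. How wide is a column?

191.25 px

Margins: 8% × 1000 = 80 px each, so content = 1000 − 160 = 840 px.
Subtracting 3 gaps of 25 leaves 765 for 4 columns, so c = 191.25 px.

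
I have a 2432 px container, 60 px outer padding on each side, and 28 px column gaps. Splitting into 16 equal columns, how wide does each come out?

Content width = 2432 − 2·60 = 2312 px.
Subtracting 15 column gaps of 28 leaves 1892 for 16 columns, so c = 118.25 px.

118.25 px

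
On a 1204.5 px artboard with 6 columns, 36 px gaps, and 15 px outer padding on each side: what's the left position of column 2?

Content = 1204.5 − 2·15 = 1174.5 px.
Subtracting 5 gaps of 36 leaves 994.5 for 6 columns, so c = 165.75 px.
Column 2 starts at margin + 1·(column + gutter) = 15 + 1·201.75 = 216.75 px.

216.75 px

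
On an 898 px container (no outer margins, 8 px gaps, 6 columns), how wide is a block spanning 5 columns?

747 px

6 columns + 5 gaps: 6c + 5·8 = 898.
6c = 898 − 40 = 858, so c = 143 px.
5 columns plus 4 gaps: 715 + 32 = 747 px.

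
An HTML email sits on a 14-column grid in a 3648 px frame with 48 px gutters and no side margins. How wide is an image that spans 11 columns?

3648 − 13·48 = 3024; ÷14 gives c = 216 px.
11-column span = 11·216 + 10·48 = 2856 px.

2856 px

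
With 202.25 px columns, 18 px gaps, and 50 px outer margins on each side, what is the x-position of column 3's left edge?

490.5 px

Each column+gutter stride is 220.25 px; 2 of them past the 50 px margin is 50 + 440.5 = 490.5 px.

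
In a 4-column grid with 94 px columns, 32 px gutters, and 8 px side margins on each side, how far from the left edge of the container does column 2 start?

134 px

Each column+gutter stride is 126 px; 1 of them past the 8 px margin is 8 + 126 = 134 px.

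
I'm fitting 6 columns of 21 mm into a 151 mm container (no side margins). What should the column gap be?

5 mm

Columns use 126 mm, leaving 25 mm across 5 column gaps = 5 mm each.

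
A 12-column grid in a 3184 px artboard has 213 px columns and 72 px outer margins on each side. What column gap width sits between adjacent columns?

44 px

Content width = 3184 − 2·72 = 3040 px.
12·213 + 11g = 3040 → 11g = 484 → g = 44 px.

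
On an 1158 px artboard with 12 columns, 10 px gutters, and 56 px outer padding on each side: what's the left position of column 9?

Inside the margins: 1158 − 112 = 1046 px.
Subtracting 11 gutters of 10 leaves 936 for 12 columns, so c = 78 px.
Column 9 starts at margin + 8·(column + gutter) = 56 + 8·88 = 760 px.

760 px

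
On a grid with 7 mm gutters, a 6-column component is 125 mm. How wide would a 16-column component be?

345 mm

6c + 5·7 = 125 → 6c = 90 → c = 15 mm.
16 columns plus 15 gutters: 240 + 105 = 345 mm.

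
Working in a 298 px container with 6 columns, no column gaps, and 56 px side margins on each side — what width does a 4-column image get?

Take off 112 px of margins, leaving 186 px.
6c = 186 → c = 31 px.
4-column span = 4·31 = 124 px.

124 px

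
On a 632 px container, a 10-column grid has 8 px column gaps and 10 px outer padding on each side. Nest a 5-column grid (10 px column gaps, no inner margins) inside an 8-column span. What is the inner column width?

Outer content = 632 − 2·10 = 612 px.
612 − 9·8 = 540; ÷10 gives c = 54 px.
Span of 8: 8·54 + 7·8 = 432 + 56 = 488 px.
Subtracting 4 column gaps of 10 leaves 448 for 5 columns, so d = 89.6 px.

89.6 px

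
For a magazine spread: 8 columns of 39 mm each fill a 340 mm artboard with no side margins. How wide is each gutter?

8·39 + 7g = 340 → 7g = 28 → g = 4 mm.

4 mm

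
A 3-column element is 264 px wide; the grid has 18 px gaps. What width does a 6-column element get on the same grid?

546 px

264 − 2·18 = 228; ÷3 gives c = 76 px.
Span of 6: 6·76 + 5·18 = 456 + 90 = 546 px.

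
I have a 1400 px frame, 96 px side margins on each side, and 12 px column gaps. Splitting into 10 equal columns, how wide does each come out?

110 px

Inside the margins: 1400 − 192 = 1208 px.
1208 − 9·12 = 1100; ÷10 gives c = 110 px.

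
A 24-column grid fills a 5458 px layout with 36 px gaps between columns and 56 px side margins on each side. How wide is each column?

Take off 112 px of margins, leaving 5346 px.
24 columns + 23 gaps: 24c + 23·36 = 5346.
24c = 5346 − 828 = 4518, so c = 188.25 px.

188.25 px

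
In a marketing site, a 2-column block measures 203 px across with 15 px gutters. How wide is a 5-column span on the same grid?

530 px

2 columns + 1 gutter: 2c + 1·15 = 203.
2c = 203 − 15 = 188, so c = 94 px.
Span of 5: 5·94 + 4·15 = 470 + 60 = 530 px.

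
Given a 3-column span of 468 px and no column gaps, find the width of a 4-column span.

624 px

With no column gaps, each column is 468/3 = 156 px.
4-column span = 4·156 = 624 px.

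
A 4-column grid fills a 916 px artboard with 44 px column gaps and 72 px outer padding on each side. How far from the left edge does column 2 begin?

276 px

Subtract both margins: 916 − 2·72 = 772 px.
4 columns + 3 column gaps: 4c + 3·44 = 772.
4c = 772 − 132 = 640, so c = 160 px.
Column 2 starts at margin + 1·(column + gutter) = 72 + 1·204 = 276 px.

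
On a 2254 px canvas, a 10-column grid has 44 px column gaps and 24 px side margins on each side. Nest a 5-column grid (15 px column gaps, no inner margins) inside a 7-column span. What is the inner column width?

294.2 px

Outer content = 2254 − 2·24 = 2206 px.
10 columns + 9 column gaps: 10c + 9·44 = 2206.
10c = 2206 − 396 = 1810, so c = 181 px.
Span of 7: 7·181 + 6·44 = 1267 + 264 = 1531 px.
5 columns + 4 column gaps: 5d + 4·15 = 1531.
5d = 1531 − 60 = 1471, so d = 294.2 px.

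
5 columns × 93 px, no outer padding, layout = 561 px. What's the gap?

5 columns take 5·93 = 465 px; remaining 96 splits into 4 gaps.
g = 96 / 4 = 24 px.

24 px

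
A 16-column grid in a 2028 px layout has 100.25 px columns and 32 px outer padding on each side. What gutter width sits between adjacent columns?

24 px

Content width = 2028 − 2·32 = 1964 px.
16·100.25 + 15g = 1964 → 15g = 360 → g = 24 px.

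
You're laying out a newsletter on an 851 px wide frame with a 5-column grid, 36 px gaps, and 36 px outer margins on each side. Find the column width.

127 px

Content width = 851 − 2·36 = 779 px.
Subtracting 4 gaps of 36 leaves 635 for 5 columns, so c = 127 px.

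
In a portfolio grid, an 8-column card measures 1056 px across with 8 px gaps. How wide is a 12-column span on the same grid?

8 columns + 7 gaps: 8c + 7·8 = 1056.
8c = 1056 − 56 = 1000, so c = 125 px.
12-column span = 12·125 + 11·8 = 1588 px.

1588 px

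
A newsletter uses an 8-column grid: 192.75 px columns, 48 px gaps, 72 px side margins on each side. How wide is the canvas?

Canvas = 2·72 + 8·192.75 + 7·48 = 144 + 1542 + 336 = 2022 px.

2022 px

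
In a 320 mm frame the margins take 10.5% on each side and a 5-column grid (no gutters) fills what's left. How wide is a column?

50.56 mm

Margins: 10.5% × 320 = 33.6 mm each, so content = 320 − 67.2 = 252.8 mm.
5c = 252.8 → c = 50.56 mm.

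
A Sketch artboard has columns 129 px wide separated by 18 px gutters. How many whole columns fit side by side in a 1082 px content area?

Each extra column adds 129 + 18 = 147 px.
(1082 + 18) / 147 = 7.48, so 7 columns fit.

7 columns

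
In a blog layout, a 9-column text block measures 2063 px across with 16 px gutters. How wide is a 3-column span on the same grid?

9c + 8·16 = 2063 → 9c = 1935 → c = 215 px.
Span of 3: 3·215 + 2·16 = 645 + 32 = 677 px.

677 px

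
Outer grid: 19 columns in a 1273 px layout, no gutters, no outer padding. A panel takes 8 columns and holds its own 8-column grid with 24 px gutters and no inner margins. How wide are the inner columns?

With no gutters, each column is 1273/19 = 67 px.
8-column span = 8·67 = 536 px.
Subtracting 7 gutters of 24 leaves 368 for 8 columns, so d = 46 px.

46 px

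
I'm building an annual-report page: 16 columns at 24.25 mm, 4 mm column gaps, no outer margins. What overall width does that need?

Canvas = 16·24.25 + 15·4 = 388 + 60 = 448 mm.

448 mm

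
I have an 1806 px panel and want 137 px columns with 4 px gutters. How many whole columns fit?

12 columns

12 columns: 12·137 + 11·4 = 1688 px ≤ 1806.
13 columns: 1829 px > 1806. So 12.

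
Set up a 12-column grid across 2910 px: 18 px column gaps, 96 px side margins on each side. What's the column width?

Take off 192 px of margins, leaving 2718 px.
12c + 11·18 = 2718 → 12c = 2520 → c = 210 px.

210 px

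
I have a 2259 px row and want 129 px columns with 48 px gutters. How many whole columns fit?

Each extra column adds 129 + 48 = 177 px.
(2259 + 48) / 177 = 13.03, so 13 columns fit.

13 columns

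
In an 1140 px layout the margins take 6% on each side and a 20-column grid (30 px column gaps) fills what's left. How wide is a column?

Margins: 6% × 1140 = 68.4 px each, so content = 1140 − 136.8 = 1003.2 px.
Subtracting 19 column gaps of 30 leaves 433.2 for 20 columns, so c = 21.66 px.

21.66 px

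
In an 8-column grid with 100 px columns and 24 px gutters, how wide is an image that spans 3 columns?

3 columns plus 2 gutters: 300 + 48 = 348 px.

348 px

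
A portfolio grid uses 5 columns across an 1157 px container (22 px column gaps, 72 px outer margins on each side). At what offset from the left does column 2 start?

Inside the margins: 1157 − 144 = 1013 px.
1013 − 4·22 = 925; ÷5 gives c = 185 px.
Each column+gutter stride is 207 px; 1 of them past the 72 px margin is 72 + 207 = 279 px.

279 px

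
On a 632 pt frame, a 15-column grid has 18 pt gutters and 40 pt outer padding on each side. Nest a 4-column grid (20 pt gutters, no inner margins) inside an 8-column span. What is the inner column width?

Subtract both margins: 632 − 2·40 = 552 pt.
15 columns + 14 gutters: 15c + 14·18 = 552.
15c = 552 − 252 = 300, so c = 20 pt.
Span of 8: 8·20 + 7·18 = 160 + 126 = 286 pt.
286 − 3·20 = 226; ÷4 gives d = 56.5 pt.

56.5 pt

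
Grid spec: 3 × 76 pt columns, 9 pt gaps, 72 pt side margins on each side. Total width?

Adding margins, columns and gutters: 144 + 228 + 18 = 390 pt.

390 pt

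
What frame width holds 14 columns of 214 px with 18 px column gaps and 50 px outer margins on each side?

3330 px

Adding margins, columns and gutters: 100 + 2996 + 234 = 3330 px.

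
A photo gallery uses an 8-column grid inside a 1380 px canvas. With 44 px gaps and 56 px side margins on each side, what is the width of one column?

Inside the margins: 1380 − 112 = 1268 px.
1268 − 7·44 = 960; ÷8 gives c = 120 px.

120 px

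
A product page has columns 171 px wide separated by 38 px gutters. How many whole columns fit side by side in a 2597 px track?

12 columns: 12·171 + 11·38 = 2470 px ≤ 2597.
13 columns: 2679 px > 2597. So 12.

12 columns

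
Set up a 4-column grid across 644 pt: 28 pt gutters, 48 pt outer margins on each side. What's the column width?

116 pt

Content width = 644 − 2·48 = 548 pt.
4 columns + 3 gutters: 4c + 3·28 = 548.
4c = 548 − 84 = 464, so c = 116 pt.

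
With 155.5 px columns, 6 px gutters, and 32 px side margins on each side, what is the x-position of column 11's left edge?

1647 px

Before column 11: the margin + 10 columns + 10 gutters.
Offset = 32 + 10·(155.5 + 6) = 32 + 1615 = 1647 px.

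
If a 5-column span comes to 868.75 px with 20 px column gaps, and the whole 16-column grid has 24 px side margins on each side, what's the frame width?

5c + 4·20 = 868.75 → 5c = 788.75 → c = 157.75 px.
Total width: 2·24 + 16·157.75 + 15·20 = 2872 px.

2872 px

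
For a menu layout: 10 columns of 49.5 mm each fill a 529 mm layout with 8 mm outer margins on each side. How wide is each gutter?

Take off 16 mm of margins, leaving 513 mm.
10 columns take 10·49.5 = 495 mm; remaining 18 splits into 9 gutters.
g = 18 / 9 = 2 mm.

2 mm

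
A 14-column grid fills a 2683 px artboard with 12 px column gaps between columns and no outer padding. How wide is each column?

180.5 px

2683 − 13·12 = 2527; ÷14 gives c = 180.5 px.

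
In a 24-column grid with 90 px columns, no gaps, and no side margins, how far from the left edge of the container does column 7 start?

540 px

No margin, so column 7 starts at 6·(column + gutter) = 6·90 = 540 px.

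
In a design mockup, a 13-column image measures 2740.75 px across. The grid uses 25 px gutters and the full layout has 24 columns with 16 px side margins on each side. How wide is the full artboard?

13 columns + 12 gutters: 13c + 12·25 = 2740.75.
13c = 2740.75 − 300 = 2440.75, so c = 187.75 px.
Artboard = 2·16 + 24·187.75 + 23·25 = 32 + 4506 + 575 = 5113 px.

5113 px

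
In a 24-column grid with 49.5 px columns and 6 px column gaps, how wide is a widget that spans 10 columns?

10 columns plus 9 column gaps: 495 + 54 = 549 px.

549 px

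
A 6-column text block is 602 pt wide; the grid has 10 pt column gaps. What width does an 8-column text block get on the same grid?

806 pt

Subtracting 5 column gaps of 10 leaves 552 for 6 columns, so c = 92 pt.
8-column span = 8·92 + 7·10 = 806 pt.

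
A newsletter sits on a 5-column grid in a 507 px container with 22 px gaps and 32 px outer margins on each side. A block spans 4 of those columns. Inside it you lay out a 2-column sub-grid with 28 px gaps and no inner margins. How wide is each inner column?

Subtract both margins: 507 − 2·32 = 443 px.
443 − 4·22 = 355; ÷5 gives c = 71 px.
4-column span = 4·71 + 3·22 = 350 px.
2d + 1·28 = 350 → 2d = 322 → d = 161 px.

161 px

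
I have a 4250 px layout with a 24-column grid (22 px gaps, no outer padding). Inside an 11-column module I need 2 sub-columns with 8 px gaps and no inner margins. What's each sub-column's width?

964 px

24c + 23·22 = 4250 → 24c = 3744 → c = 156 px.
11-column span = 11·156 + 10·22 = 1936 px.
2d + 1·8 = 1936 → 2d = 1928 → d = 964 px.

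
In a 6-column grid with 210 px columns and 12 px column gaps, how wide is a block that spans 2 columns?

Span of 2: 2·210 + 1·12 = 420 + 12 = 432 px.

432 px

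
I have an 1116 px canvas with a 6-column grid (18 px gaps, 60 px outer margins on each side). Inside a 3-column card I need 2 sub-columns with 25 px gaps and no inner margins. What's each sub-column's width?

Take off 120 px of margins, leaving 996 px.
996 − 5·18 = 906; ÷6 gives c = 151 px.
3 columns plus 2 gaps: 453 + 36 = 489 px.
2 columns + 1 gap: 2d + 1·25 = 489.
2d = 489 − 25 = 464, so d = 232 px.

232 px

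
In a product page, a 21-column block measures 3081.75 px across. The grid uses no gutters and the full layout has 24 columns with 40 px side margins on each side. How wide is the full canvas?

3081.75 / 21 = 146.75 px per column.
Summing: 80 + 3522 = 3602 px.

3602 px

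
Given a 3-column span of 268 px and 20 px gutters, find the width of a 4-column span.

364 px

3 columns + 2 gutters: 3c + 2·20 = 268.
3c = 268 − 40 = 228, so c = 76 px.
4 columns plus 3 gutters: 304 + 60 = 364 px.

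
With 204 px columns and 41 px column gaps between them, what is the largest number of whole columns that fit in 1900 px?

7 columns

Each extra column adds 204 + 41 = 245 px.
(1900 + 41) / 245 = 7.92, so 7 columns fit.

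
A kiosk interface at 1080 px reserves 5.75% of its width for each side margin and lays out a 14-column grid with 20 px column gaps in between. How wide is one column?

Margins: 5.75% × 1080 = 62.1 px each, so content = 1080 − 124.2 = 955.8 px.
Subtracting 13 column gaps of 20 leaves 695.8 for 14 columns, so c = 49.7 px.

49.7 px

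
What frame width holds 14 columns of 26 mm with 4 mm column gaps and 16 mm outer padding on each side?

Frame = 2·16 + 14·26 + 13·4 = 32 + 364 + 52 = 448 mm.

448 mm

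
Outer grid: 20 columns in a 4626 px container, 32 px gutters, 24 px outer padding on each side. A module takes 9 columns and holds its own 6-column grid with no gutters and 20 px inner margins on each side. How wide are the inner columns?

Take off 48 px of margins, leaving 4578 px.
4578 − 19·32 = 3970; ÷20 gives c = 198.5 px.
9-column span = 9·198.5 + 8·32 = 2042.5 px.
Inner content = 2042.5 − 2·20 = 2002.5 px.
6d = 2002.5 → d = 333.75 px.

333.75 px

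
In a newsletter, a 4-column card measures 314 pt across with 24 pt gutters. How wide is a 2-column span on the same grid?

Subtracting 3 gutters of 24 leaves 242 for 4 columns, so c = 60.5 pt.
2-column span = 2·60.5 + 1·24 = 145 pt.

145 pt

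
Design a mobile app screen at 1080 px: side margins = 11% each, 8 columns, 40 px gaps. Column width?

70.3 px

Margins: 11% × 1080 = 118.8 px each, so content = 1080 − 237.6 = 842.4 px.
8c + 7·40 = 842.4 → 8c = 562.4 → c = 70.3 px.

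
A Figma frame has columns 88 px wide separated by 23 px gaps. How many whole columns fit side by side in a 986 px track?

9 columns

Each extra column adds 88 + 23 = 111 px.
(986 + 23) / 111 = 9.09, so 9 columns fit.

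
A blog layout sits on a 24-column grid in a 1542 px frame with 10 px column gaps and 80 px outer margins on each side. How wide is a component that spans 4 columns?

222 px

Subtract both margins: 1542 − 2·80 = 1382 px.
24c + 23·10 = 1382 → 24c = 1152 → c = 48 px.
4-column span = 4·48 + 3·10 = 222 px.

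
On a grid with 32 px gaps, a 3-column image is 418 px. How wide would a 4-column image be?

418 − 2·32 = 354; ÷3 gives c = 118 px.
Span of 4: 4·118 + 3·32 = 472 + 96 = 568 px.

568 px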